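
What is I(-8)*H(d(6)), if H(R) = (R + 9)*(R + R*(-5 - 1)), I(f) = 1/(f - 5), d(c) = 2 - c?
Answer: -100/13 ≈ -7.6923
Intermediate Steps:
I(f) = 1/(-5 + f)
H(R) = -5*R*(9 + R) (H(R) = (9 + R)*(R + R*(-6)) = (9 + R)*(R - 6*R) = (9 + R)*(-5*R) = -5*R*(9 + R))
I(-8)*H(d(6)) = (-5*(2 - 1*6)*(9 + (2 - 1*6)))/(-5 - 8) = (-5*(2 - 6)*(9 + (2 - 6)))/(-13) = -(-5)*(-4)*(9 - 4)/13 = -(-5)*(-4)*5/13 = -1/13*100 = -100/13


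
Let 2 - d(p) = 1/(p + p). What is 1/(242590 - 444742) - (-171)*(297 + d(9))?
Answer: 10333909163/202152 ≈ 51120.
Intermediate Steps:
d(p) = 2 - 1/(2*p) (d(p) = 2 - 1/(p + p) = 2 - 1/(2*p))
1/(242590 - 444742) - (-171)*(297 + d(9)) = 1/(242590 - 444742) - (-171)*(297 + (2 - 1/2/9)) = 1/(-202152) - (-171)*(297 + (2 - 1/2*1/9)) = -1/202152 - (-171)*(297 + (2 - 1/18)) = -1/202152 - (-171)*(297 + 35/18) = -1/202152 - (-171)*5381/18 = -1/202152 - 1*(-102239/2) = -1/202152 + 102239/2 = 10333909163/202152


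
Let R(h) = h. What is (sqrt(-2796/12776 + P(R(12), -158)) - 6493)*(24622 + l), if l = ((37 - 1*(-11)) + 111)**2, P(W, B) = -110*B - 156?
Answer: -324020179 + 49903*sqrt(175710745858)/3194 ≈ -3.1747e+8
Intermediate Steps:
P(W, B) = -156 - 110*B
l = 25281 (l = ((37 + 11) + 111)**2 = (48 + 111)**2 = 159**2 = 25281)
(sqrt(-2796/12776 + P(R(12), -158)) - 6493)*(24622 + l) = (sqrt(-2796/12776 + (-156 - 110*(-158))) - 6493)*(24622 + 25281) = (sqrt(-2796*1/12776 + (-156 + 17380)) - 6493)*49903 = (sqrt(-699/3194 + 17224) - 6493)*49903 = (sqrt(55012757/3194) - 6493)*49903 = (sqrt(175710745858)/3194 - 6493)*49903 = (-6493 + sqrt(175710745858)/3194)*49903 = -324020179 + 49903*sqrt(175710745858)/3194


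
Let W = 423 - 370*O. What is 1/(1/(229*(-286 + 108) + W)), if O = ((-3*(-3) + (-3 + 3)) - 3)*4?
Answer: -49219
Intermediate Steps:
O = 24 (O = ((9 + 0) - 3)*4 = (9 - 3)*4 = 6*4 = 24)
W = -8457 (W = 423 - 370*24 = 423 - 8880 = -8457)
1/(1/(229*(-286 + 108) + W)) = 1/(1/(229*(-286 + 108) - 8457)) = 1/(1/(229*(-178) - 8457)) = 1/(1/(-40762 - 8457)) = 1/(1/(-49219)) = 1/(-1/49219) = -49219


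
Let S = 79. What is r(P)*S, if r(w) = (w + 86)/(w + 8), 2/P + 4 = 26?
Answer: 74813/89 ≈ 840.60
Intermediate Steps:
P = 1/11 (P = 2/(-4 + 26) = 2/22 = 2*(1/22) = 1/11 ≈ 0.090909)
r(w) = (86 + w)/(8 + w)
r(P)*S = ((86 + 1/11)/(8 + 1/11))*79 = ((947/11)/(89/11))*79 = ((11/89)*(947/11))*79 = (947/89)*79 = 74813/89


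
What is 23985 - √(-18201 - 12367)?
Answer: 23985 - 2*I*√7642 ≈ 23985.0 - 174.84*I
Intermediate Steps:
23985 - √(-18201 - 12367) = 23985 - √(-30568) = 23985 - 2*I*√7642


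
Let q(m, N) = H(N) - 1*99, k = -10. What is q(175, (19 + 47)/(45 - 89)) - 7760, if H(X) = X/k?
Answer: -157177/20 ≈ -7858.9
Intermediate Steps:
H(X) = -X/10 (H(X) = X/(-10) = X*(-⅒) = -X/10)
q(m, N) = -99 - N/10 (q(m, N) = -N/10 - 1*99 = -N/10 - 99 = -99 - N/10)
q(175, (19 + 47)/(45 - 89)) - 7760 = (-99 - (19 + 47)/(10*(45 - 89))) - 7760 = (-99 - 33/(5*(-44))) - 7760 = (-99 - 33*(-1)/(5*44)) - 7760 = (-99 - ⅒*(-3/2)) - 7760 = (-99 + 3/20) - 7760 = -1977/20 - 7760 = -157177/20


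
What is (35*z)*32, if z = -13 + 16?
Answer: 3360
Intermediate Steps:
z = 3
(35*z)*32 = (35*3)*32 = 105*32 = 3360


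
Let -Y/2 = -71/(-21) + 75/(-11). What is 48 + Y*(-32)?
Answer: -39728/231 ≈ -171.98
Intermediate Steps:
Y = 1588/231 (Y = -2*(-71/(-21) + 75/(-11)) = -2*(-71*(-1/21) + 75*(-1/11)) = -2*(71/21 - 75/11) = -2*(-794/231) = 1588/231 ≈ 6.8745)
48 + Y*(-32) = 48 + (1588/231)*(-32) = 48 - 50816/231 = -39728/231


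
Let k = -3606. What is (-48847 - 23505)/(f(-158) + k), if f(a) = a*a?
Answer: -36176/10679 ≈ -3.3876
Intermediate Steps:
f(a) = a**2
(-48847 - 23505)/(f(-158) + k) = (-48847 - 23505)/((-158)**2 - 3606) = -72352/(24964 - 3606) = -72352/21358 = -72352*1/21358 = -36176/10679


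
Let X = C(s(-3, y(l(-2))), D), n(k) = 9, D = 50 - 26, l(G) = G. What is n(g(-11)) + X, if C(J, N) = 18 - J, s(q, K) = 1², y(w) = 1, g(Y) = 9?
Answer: 26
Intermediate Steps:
s(q, K) = 1
D = 24
X = 17 (X = 18 - 1*1 = 18 - 1 = 17)
n(g(-11)) + X = 9 + 17 = 26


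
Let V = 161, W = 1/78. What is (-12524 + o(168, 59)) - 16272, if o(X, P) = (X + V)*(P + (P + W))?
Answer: 782357/78 ≈ 10030.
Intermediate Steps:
W = 1/78 ≈ 0.012821
o(X, P) = (161 + X)*(1/78 + 2*P) (o(X, P) = (X + 161)*(P + (P + 1/78)) = (161 + X)*(P + (1/78 + P)) = (161 + X)*(1/78 + 2*P))
(-12524 + o(168, 59)) - 16272 = (-12524 + (161/78 + 322*59 + (1/78)*168 + 2*59*168)) - 16272 = (-12524 + (161/78 + 18998 + 28/13 + 19824)) - 16272 = (-12524 + 3028445/78) - 16272 = 2051573/78 - 16272 = 782357/78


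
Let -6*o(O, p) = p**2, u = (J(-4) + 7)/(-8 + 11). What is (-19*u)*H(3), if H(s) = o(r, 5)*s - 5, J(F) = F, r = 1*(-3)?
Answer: 665/2 ≈ 332.50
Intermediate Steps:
r = -3
u = 1 (u = (-4 + 7)/(-8 + 11) = 3/3 = 3*(1/3) = 1)
o(O, p) = -p**2/6
H(s) = -5 - 25*s/6 (H(s) = (-1/6*5**2)*s - 5 = (-1/6*25)*s - 5 = -25*s/6 - 5 = -5 - 25*s/6)
(-19*u)*H(3) = (-19*1)*(-5 - 25/6*3) = -19*(-5 - 25/2) = -19*(-35/2) = 665/2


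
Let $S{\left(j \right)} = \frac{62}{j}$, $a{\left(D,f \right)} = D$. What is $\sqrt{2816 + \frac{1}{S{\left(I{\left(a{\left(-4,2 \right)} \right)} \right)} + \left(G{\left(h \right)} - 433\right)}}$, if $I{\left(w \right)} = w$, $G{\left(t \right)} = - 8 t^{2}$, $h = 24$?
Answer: $\frac{\sqrt{288000097278}}{10113} \approx 53.066$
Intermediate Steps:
$\sqrt{2816 + \frac{1}{S{\left(I{\left(a{\left(-4,2 \right)} \right)} \right)} + \left(G{\left(h \right)} - 433\right)}} = \sqrt{2816 + \frac{1}{\frac{62}{-4} - \left(433 + 8 \cdot 24^{2}\right)}} = \sqrt{2816 + \frac{1}{62 \left(- \frac{1}{4}\right) - 5041}} = \sqrt{2816 + \frac{1}{- \frac{31}{2} - 5041}} = \sqrt{2816 + \frac{1}{- \frac{10113}{2}}} = \sqrt{2816 - \frac{2}{10113}} = \sqrt{\frac{28478206}{10113}} = \frac{\sqrt{288000097278}}{10113}$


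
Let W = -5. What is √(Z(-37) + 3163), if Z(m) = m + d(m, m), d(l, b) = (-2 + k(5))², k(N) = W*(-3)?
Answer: √3295 ≈ 57.402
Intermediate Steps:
k(N) = 15 (k(N) = -5*(-3) = 15)
d(l, b) = 169 (d(l, b) = (-2 + 15)² = 13² = 169)
Z(m) = 169 + m (Z(m) = m + 169 = 169 + m)
√(Z(-37) + 3163) = √((169 - 37) + 3163) = √(132 + 3163) = √3295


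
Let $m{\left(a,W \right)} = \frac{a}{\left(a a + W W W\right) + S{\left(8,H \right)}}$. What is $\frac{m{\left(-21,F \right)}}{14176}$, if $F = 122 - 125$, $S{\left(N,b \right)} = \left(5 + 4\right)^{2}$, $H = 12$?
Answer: $- \frac{7}{2339040} \approx -2.9927 \cdot 10^{-6}$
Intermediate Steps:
$S{\left(N,b \right)} = 81$ ($S{\left(N,b \right)} = 9^{2} = 81$)
$F = -3$ ($F = 122 - 125 = -3$)
$m{\left(a,W \right)} = \frac{a}{81 + W^{3} + a^{2}}$ ($m{\left(a,W \right)} = \frac{a}{\left(a a + W W W\right) + 81} = \frac{a}{\left(a^{2} + W^{2} W\right) + 81} = \frac{a}{\left(a^{2} + W^{3}\right) + 81} = \frac{a}{\left(W^{3} + a^{2}\right) + 81} = \frac{a}{81 + W^{3} + a^{2}}$)
$\frac{m{\left(-21,F \right)}}{14176} = \frac{\left(-21\right) \frac{1}{81 + \left(-3\right)^{3} + \left(-21\right)^{2}}}{14176} = - \frac{21}{81 - 27 + 441} \cdot \frac{1}{14176} = - \frac{21}{495} \cdot \frac{1}{14176} = \left(-21\right) \frac{1}{495} \cdot \frac{1}{14176} = \left(- \frac{7}{165}\right) \frac{1}{14176} = - \frac{7}{2339040}$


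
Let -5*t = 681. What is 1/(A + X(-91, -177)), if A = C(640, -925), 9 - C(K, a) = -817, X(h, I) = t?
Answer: 5/3449 ≈ 0.0014497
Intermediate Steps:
t = -681/5 (t = -⅕*681 = -681/5 ≈ -136.20)
X(h, I) = -681/5
C(K, a) = 826 (C(K, a) = 9 - 1*(-817) = 9 + 817 = 826)
A = 826
1/(A + X(-91, -177)) = 1/(826 - 681/5) = 1/(3449/5) = 5/3449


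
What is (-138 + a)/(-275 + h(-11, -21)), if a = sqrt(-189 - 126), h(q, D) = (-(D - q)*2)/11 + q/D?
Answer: 15939/31492 - 693*I*sqrt(35)/62984 ≈ 0.50613 - 0.065093*I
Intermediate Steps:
h(q, D) = -2*D/11 + 2*q/11 + q/D (h(q, D) = ((q - D)*2)*(1/11) + q/D = (-2*D + 2*q)*(1/11) + q/D = (-2*D/11 + 2*q/11) + q/D = -2*D/11 + 2*q/11 + q/D)
a = 3*I*sqrt(35) (a = sqrt(-315) = 3*I*sqrt(35) ≈ 17.748*I)
(-138 + a)/(-275 + h(-11, -21)) = (-138 + 3*I*sqrt(35))/(-275 + (-11 - 2/11*(-21)*(-21 - 1*(-11)))/(-21)) = (-138 + 3*I*sqrt(35))/(-275 - (-11 - 2/11*(-21)*(-21 + 11))/21) = (-138 + 3*I*sqrt(35))/(-275 - (-11 - 2/11*(-21)*(-10))/21) = (-138 + 3*I*sqrt(35))/(-275 - (-11 - 420/11)/21) = (-138 + 3*I*sqrt(35))/(-275 - 1/21*(-541/11)) = (-138 + 3*I*sqrt(35))/(-275 + 541/231) = (-138 + 3*I*sqrt(35))/(-62984/231) = (-138 + 3*I*sqrt(35))*(-231/62984) = 15939/31492 - 693*I*sqrt(35)/62984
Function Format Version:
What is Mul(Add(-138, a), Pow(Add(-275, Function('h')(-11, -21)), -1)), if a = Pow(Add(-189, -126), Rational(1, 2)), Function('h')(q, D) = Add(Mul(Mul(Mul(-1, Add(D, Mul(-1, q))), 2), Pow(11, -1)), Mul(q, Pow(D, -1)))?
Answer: Add(Rational(15939, 31492), Mul(Rational(-693, 62984), I, Pow(35, Rational(1, 2)))) ≈ Add(0.50613, Mul(-0.065093, I))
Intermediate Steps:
Function('h')(q, D) = Add(Mul(Rational(-2, 11), D), Mul(Rational(2, 11), q), Mul(q, Pow(D, -1))) (Function('h')(q, D) = Add(Mul(Mul(Add(q, Mul(-1, D)), 2), Rational(1, 11)), Mul(q, Pow(D, -1))) = Add(Mul(Add(Mul(-2, D), Mul(2, q)), Rational(1, 11)), Mul(q, Pow(D, -1))) = Add(Add(Mul(Rational(-2, 11), D), Mul(Rational(2, 11), q)), Mul(q, Pow(D, -1))) = Add(Mul(Rational(-2, 11), D), Mul(Rational(2, 11), q), Mul(q, Pow(D, -1))))
a = Mul(3, I, Pow(35, Rational(1, 2))) (a = Pow(-315, Rational(1, 2)) = Mul(3, I, Pow(35, Rational(1, 2))) ≈ Mul(17.748, I))
Mul(Add(-138, a), Pow(Add(-275, Function('h')(-11, -21)), -1)) = Mul(Add(-138, Mul(3, I, Pow(35, Rational(1, 2)))), Pow(Add(-275, Mul(Pow(-21, -1), Add(-11, Mul(Rational(-2, 11), -21, Add(-21, Mul(-1, -11)))))), -1)) = Mul(Add(-138, Mul(3, I, Pow(35, Rational(1, 2)))), Pow(Add(-275, Mul(Rational(-1, 21), Add(-11, Mul(Rational(-2, 11), -21, Add(-21, 11))))), -1)) = Mul(Add(-138, Mul(3, I, Pow(35, Rational(1, 2)))), Pow(Add(-275, Mul(Rational(-1, 21), Add(-11, Mul(Rational(-2, 11), -21, -10)))), -1)) = Mul(Add(-138, Mul(3, I, Pow(35, Rational(1, 2)))), Pow(Add(-275, Mul(Rational(-1, 21), Add(-11, Rational(-420, 11)))), -1)) = Mul(Add(-138, Mul(3, I, Pow(35, Rational(1, 2)))), Pow(Add(-275, Mul(Rational(-1, 21), Rational(-541, 11))), -1)) = Mul(Add(-138, Mul(3, I, Pow(35, Rational(1, 2)))), Pow(Add(-275, Rational(541, 231)), -1)) = Mul(Add(-138, Mul(3, I, Pow(35, Rational(1, 2)))), Pow(Rational(-62984, 231), -1)) = Mul(Add(-138, Mul(3, I, Pow(35, Rational(1, 2)))), Rational(-231, 62984)) = Add(Rational(15939, 31492), Mul(Rational(-693, 62984), I, Pow(35, Rational(1, 2))))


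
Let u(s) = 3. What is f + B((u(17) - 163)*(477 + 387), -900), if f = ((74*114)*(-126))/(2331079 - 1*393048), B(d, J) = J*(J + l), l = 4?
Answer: 1562827135464/1938031 ≈ 8.0640e+5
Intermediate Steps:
B(d, J) = J*(4 + J) (B(d, J) = J*(J + 4) = J*(4 + J))
f = -1062936/1938031 (f = (8436*(-126))/(2331079 - 393048) = -1062936/1938031 ≈ -0.54846)
f + B((u(17) - 163)*(477 + 387), -900) = -1062936/1938031 - 900*(4 - 900) = -1062936/1938031 - 900*(-896) = -1062936/1938031 + 806400 = 1562827135464/1938031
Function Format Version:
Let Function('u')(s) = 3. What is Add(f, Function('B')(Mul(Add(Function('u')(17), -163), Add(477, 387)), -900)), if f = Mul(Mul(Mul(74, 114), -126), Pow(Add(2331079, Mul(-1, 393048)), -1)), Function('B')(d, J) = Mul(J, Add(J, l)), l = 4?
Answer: Rational(1562827135464, 1938031) ≈ 8.0640e+5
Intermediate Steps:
Function('B')(d, J) = Mul(J, Add(4, J)) (Function('B')(d, J) = Mul(J, Add(J, 4)) = Mul(J, Add(4, J)))
f = Rational(-1062936, 1938031) (f = Mul(Mul(8436, -126), Pow(Add(2331079, -393048), -1)) = Mul(-1062936, Pow(1938031, -1)) = Mul(-1062936, Rational(1, 1938031)) = Rational(-1062936, 1938031) ≈ -0.54846)
Add(f, Function('B')(Mul(Add(Function('u')(17), -163), Add(477, 387)), -900)) = Add(Rational(-1062936, 1938031), Mul(-900, Add(4, -900))) = Add(Rational(-1062936, 1938031), Mul(-900, -896)) = Add(Rational(-1062936, 1938031), 806400) = Rational(1562827135464, 1938031)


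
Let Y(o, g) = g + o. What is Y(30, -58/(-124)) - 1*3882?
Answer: -238795/62 ≈ -3851.5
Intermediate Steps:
Y(30, -58/(-124)) - 1*3882 = (-58/(-124) + 30) - 1*3882 = (-58*(-1/124) + 30) - 3882 = (29/62 + 30) - 3882 = 1889/62 - 3882 = -238795/62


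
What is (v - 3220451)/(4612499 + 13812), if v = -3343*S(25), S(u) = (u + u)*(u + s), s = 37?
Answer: -13583751/4626311 ≈ -2.9362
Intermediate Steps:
S(u) = 2*u*(37 + u) (S(u) = (u + u)*(u + 37) = (2*u)*(37 + u) = 2*u*(37 + u))
v = -10363300 (v = -6686*25*(37 + 25) = -6686*25*62 = -3343*3100 = -10363300)
(v - 3220451)/(4612499 + 13812) = (-10363300 - 3220451)/(4612499 + 13812) = -13583751/4626311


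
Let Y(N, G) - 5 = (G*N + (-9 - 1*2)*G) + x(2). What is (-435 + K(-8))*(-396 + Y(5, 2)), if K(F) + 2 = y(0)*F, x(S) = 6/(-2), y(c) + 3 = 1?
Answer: 170926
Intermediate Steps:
y(c) = -2 (y(c) = -3 + 1 = -2)
x(S) = -3 (x(S) = 6*(-½) = -3)
K(F) = -2 - 2*F
Y(N, G) = 2 - 11*G + G*N (Y(N, G) = 5 + ((G*N + (-9 - 1*2)*G) - 3) = 5 + ((G*N + (-9 - 2)*G) - 3) = 5 + ((G*N - 11*G) - 3) = 5 + ((-11*G + G*N) - 3) = 5 + (-3 - 11*G + G*N) = 2 - 11*G + G*N)
(-435 + K(-8))*(-396 + Y(5, 2)) = (-435 + (-2 - 2*(-8)))*(-396 + (2 - 11*2 + 2*5)) = (-435 + (-2 + 16))*(-396 + (2 - 22 + 10)) = (-435 + 14)*(-396 - 10) = -421*(-406) = 170926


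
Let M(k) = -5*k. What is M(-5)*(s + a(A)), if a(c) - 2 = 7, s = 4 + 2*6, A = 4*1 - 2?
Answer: 625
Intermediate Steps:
A = 2 (A = 4 - 2 = 2)
s = 16 (s = 4 + 12 = 16)
a(c) = 9 (a(c) = 2 + 7 = 9)
M(-5)*(s + a(A)) = (-5*(-5))*(16 + 9) = 25*25 = 625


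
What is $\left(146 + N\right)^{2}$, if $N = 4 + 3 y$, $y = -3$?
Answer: $19881$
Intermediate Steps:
$N = -5$ ($N = 4 + 3 \left(-3\right) = 4 - 9 = -5$)
$\left(146 + N\right)^{2} = \left(146 - 5\right)^{2} = 141^{2} = 19881$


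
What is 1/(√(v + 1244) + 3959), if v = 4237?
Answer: 3959/15668200 - 3*√609/15668200 ≈ 0.00024795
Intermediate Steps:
1/(√(v + 1244) + 3959) = 1/(√(4237 + 1244) + 3959) = 1/(√5481 + 3959) = 1/(3*√609 + 3959) = 1/(3959 + 3*√609)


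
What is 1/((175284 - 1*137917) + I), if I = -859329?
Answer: -1/821962 ≈ -1.2166e-6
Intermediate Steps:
1/((175284 - 1*137917) + I) = 1/((175284 - 1*137917) - 859329) = 1/((175284 - 137917) - 859329) = 1/(37367 - 859329) = 1/(-821962) = -1/821962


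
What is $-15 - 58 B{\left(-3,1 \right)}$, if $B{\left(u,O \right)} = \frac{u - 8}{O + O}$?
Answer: $304$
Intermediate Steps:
$B{\left(u,O \right)} = \frac{-8 + u}{2 O}$
$-15 - 58 B{\left(-3,1 \right)} = -15 - 58 \frac{-8 - 3}{2 \cdot 1} = -15 - 58 \cdot \frac{1}{2} \cdot 1 \left(-11\right) = -15 - -319 = -15 + 319 = 304$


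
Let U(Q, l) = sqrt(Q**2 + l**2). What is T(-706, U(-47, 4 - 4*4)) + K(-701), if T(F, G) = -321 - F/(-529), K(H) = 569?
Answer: 130486/529 ≈ 246.67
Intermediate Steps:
T(F, G) = -321 + F/529 (T(F, G) = -321 - F*(-1)/529 = -321 - (-1)*F/529 = -321 + F/529)
T(-706, U(-47, 4 - 4*4)) + K(-701) = (-321 + (1/529)*(-706)) + 569 = (-321 - 706/529) + 569 = -170515/529 + 569 = 130486/529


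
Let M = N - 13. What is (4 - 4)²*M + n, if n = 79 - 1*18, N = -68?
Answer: 61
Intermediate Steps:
M = -81 (M = -68 - 13 = -81)
n = 61 (n = 79 - 18 = 61)
(4 - 4)²*M + n = (4 - 4)²*(-81) + 61 = 0²*(-81) + 61 = 0*(-81) + 61 = 0 + 61 = 61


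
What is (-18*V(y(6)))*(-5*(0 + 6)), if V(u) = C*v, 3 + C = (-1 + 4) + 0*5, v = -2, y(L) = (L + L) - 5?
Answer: 0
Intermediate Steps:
y(L) = -5 + 2*L (y(L) = 2*L - 5 = -5 + 2*L)
C = 0 (C = -3 + ((-1 + 4) + 0*5) = -3 + (3 + 0) = -3 + 3 = 0)
V(u) = 0 (V(u) = 0*(-2) = 0)
(-18*V(y(6)))*(-5*(0 + 6)) = (-18*0)*(-5*(0 + 6)) = 0*(-5*6) = 0*(-30) = 0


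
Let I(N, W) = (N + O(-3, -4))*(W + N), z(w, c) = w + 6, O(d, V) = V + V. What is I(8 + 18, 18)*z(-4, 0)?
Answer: 1584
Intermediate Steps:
O(d, V) = 2*V
z(w, c) = 6 + w
I(N, W) = (-8 + N)*(N + W) (I(N, W) = (N + 2*(-4))*(W + N) = (N - 8)*(N + W) = (-8 + N)*(N + W))
I(8 + 18, 18)*z(-4, 0) = ((8 + 18)**2 - 8*(8 + 18) - 8*18 + (8 + 18)*18)*(6 - 4) = (26**2 - 8*26 - 144 + 26*18)*2 = (676 - 208 - 144 + 468)*2 = 792*2 = 1584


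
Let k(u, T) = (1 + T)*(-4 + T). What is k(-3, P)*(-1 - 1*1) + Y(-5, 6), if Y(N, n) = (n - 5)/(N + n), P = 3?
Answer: 9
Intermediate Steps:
Y(N, n) = (-5 + n)/(N + n)
k(-3, P)*(-1 - 1*1) + Y(-5, 6) = (-4 + 3**2 - 3*3)*(-1 - 1*1) + (-5 + 6)/(-5 + 6) = (-4 + 9 - 9)*(-1 - 1) + 1/1 = -4*(-2) + 1*1 = 8 + 1 = 9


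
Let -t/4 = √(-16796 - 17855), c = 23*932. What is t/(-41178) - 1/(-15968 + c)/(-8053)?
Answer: 1/44033804 + 2*I*√34651/20589 ≈ 2.271e-8 + 0.018082*I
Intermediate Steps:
c = 21436
t = -4*I*√34651 (t = -4*√(-16796 - 17855) = -4*I*√34651 ≈ -744.59*I)
t/(-41178) - 1/(-15968 + c)/(-8053) = -4*I*√34651/(-41178) - 1/(-15968 + 21436)/(-8053) = -4*I*√34651*(-1/41178) - 1/5468*(-1/8053) = 2*I*√34651/20589 - 1*1/5468*(-1/8053) = 2*I*√34651/20589 - 1/5468*(-1/8053) = 2*I*√34651/20589 + 1/44033804 = 1/44033804 + 2*I*√34651/20589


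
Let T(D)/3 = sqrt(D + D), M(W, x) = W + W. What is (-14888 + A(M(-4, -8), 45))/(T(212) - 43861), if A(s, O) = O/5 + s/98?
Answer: 6395591715/18853078349 + 874890*sqrt(106)/18853078349 ≈ 0.33971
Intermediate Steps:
M(W, x) = 2*W
A(s, O) = O/5 + s/98 (A(s, O) = O*(1/5) + s*(1/98) = O/5 + s/98)
T(D) = 3*sqrt(2)*sqrt(D) (T(D) = 3*sqrt(D + D) = 3*sqrt(2*D) = 3*(sqrt(2)*sqrt(D)) = 3*sqrt(2)*sqrt(D))
(-14888 + A(M(-4, -8), 45))/(T(212) - 43861) = (-14888 + ((1/5)*45 + (2*(-4))/98))/(3*sqrt(2)*sqrt(212) - 43861) = (-14888 + (9 + (1/98)*(-8)))/(3*sqrt(2)*(2*sqrt(53)) - 43861) = (-14888 + (9 - 4/49))/(6*sqrt(106) - 43861) = (-14888 + 437/49)/(-43861 + 6*sqrt(106)) = -729075/(49*(-43861 + 6*sqrt(106)))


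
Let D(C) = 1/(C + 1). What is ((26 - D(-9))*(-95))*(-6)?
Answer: 59565/4 ≈ 14891.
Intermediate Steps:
D(C) = 1/(1 + C)
((26 - D(-9))*(-95))*(-6) = ((26 - 1/(1 - 9))*(-95))*(-6) = ((26 - 1/(-8))*(-95))*(-6) = ((26 - 1*(-⅛))*(-95))*(-6) = ((26 + ⅛)*(-95))*(-6) = ((209/8)*(-95))*(-6) = -19855/8*(-6) = 59565/4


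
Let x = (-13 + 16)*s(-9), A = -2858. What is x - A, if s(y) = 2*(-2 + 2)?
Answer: 2858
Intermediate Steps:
s(y) = 0 (s(y) = 2*0 = 0)
x = 0 (x = (-13 + 16)*0 = 3*0 = 0)
x - A = 0 - 1*(-2858) = 0 + 2858 = 2858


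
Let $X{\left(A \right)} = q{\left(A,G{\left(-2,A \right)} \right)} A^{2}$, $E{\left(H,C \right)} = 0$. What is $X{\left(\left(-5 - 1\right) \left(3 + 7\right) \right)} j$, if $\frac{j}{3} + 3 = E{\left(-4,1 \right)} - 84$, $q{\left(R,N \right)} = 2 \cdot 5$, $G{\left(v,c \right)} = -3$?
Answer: $-9396000$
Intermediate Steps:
$q{\left(R,N \right)} = 10$
$X{\left(A \right)} = 10 A^{2}$
$j = -261$ ($j = -9 + 3 \left(0 - 84\right) = -9 + 3 \left(-84\right) = -9 - 252 = -261$)
$X{\left(\left(-5 - 1\right) \left(3 + 7\right) \right)} j = 10 \left(\left(-5 - 1\right) \left(3 + 7\right)\right)^{2} \left(-261\right) = 10 \left(\left(-6\right) 10\right)^{2} \left(-261\right) = 10 \left(-60\right)^{2} \left(-261\right) = 10 \cdot 3600 \left(-261\right) = 36000 \left(-261\right) = -9396000$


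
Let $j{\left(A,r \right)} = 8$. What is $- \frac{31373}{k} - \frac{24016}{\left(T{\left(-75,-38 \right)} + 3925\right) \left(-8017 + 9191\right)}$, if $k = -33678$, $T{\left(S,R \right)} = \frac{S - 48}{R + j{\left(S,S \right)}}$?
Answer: $\frac{128191177}{138382902} \approx 0.92635$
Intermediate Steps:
$T{\left(S,R \right)} = \frac{-48 + S}{8 + R}$ ($T{\left(S,R \right)} = \frac{S - 48}{R + 8} = \frac{-48 + S}{8 + R}$)
$- \frac{31373}{k} - \frac{24016}{\left(T{\left(-75,-38 \right)} + 3925\right) \left(-8017 + 9191\right)} = - \frac{31373}{-33678} - \frac{24016}{\left(\frac{-48 - 75}{8 - 38} + 3925\right) \left(-8017 + 9191\right)} = \left(-31373\right) \left(- \frac{1}{33678}\right) - \frac{24016}{\left(\frac{1}{-30} \left(-123\right) + 3925\right) 1174} = \frac{31373}{33678} - \frac{24016}{\left(\left(- \frac{1}{30}\right) \left(-123\right) + 3925\right) 1174} = \frac{31373}{33678} - \frac{24016}{\left(\frac{41}{10} + 3925\right) 1174} = \frac{31373}{33678} - \frac{24016}{\frac{39291}{10} \cdot 1174} = \frac{31373}{33678} - \frac{24016}{\frac{23063817}{5}} = \frac{31373}{33678} - \frac{120080}{23063817} = \frac{128191177}{138382902}$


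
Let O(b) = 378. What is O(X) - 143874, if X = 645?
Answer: -143496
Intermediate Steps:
O(X) - 143874 = 378 - 143874 = -143496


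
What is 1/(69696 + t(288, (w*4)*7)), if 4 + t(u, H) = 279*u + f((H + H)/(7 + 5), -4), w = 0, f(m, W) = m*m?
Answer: 1/150044 ≈ 6.6647e-6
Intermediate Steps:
f(m, W) = m**2
t(u, H) = -4 + 279*u + H**2/36 (t(u, H) = -4 + (279*u + ((H + H)/(7 + 5))**2) = -4 + (279*u + ((2*H)/12)**2) = -4 + (279*u + ((2*H)*(1/12))**2) = -4 + (279*u + (H/6)**2) = -4 + (279*u + H**2/36) = -4 + 279*u + H**2/36)
1/(69696 + t(288, (w*4)*7)) = 1/(69696 + (-4 + 279*288 + ((0*4)*7)**2/36)) = 1/(69696 + (-4 + 80352 + (0*7)**2/36)) = 1/(69696 + (-4 + 80352 + (1/36)*0**2)) = 1/(69696 + (-4 + 80352 + (1/36)*0)) = 1/(69696 + (-4 + 80352 + 0)) = 1/(69696 + 80348) = 1/150044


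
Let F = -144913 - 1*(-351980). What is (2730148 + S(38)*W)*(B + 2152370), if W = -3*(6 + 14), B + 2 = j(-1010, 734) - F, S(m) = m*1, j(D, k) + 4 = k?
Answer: 5308515691908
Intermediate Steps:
j(D, k) = -4 + k
F = 207067 (F = -144913 + 351980 = 207067)
S(m) = m
B = -206339 (B = -2 + ((-4 + 734) - 1*207067) = -2 + (730 - 207067) = -2 - 206337 = -206339)
W = -60 (W = -3*20 = -60)
(2730148 + S(38)*W)*(B + 2152370) = (2730148 + 38*(-60))*(-206339 + 2152370) = (2730148 - 2280)*1946031 = 2727868*1946031 = 5308515691908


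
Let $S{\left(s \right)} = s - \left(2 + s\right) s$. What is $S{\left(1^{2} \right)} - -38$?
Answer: $36$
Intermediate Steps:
$S{\left(s \right)} = s - s \left(2 + s\right)$
$S{\left(1^{2} \right)} - -38 = - 1^{2} \left(1 + 1^{2}\right) - -38 = \left(-1\right) 1 \left(1 + 1\right) + \left(-61 + 99\right) = \left(-1\right) 1 \cdot 2 + 38 = -2 + 38 = 36$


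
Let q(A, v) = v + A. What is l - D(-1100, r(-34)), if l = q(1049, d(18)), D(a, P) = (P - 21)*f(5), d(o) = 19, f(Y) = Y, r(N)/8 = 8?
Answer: 853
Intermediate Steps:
r(N) = 64 (r(N) = 8*8 = 64)
D(a, P) = -105 + 5*P (D(a, P) = (P - 21)*5 = (-21 + P)*5 = -105 + 5*P)
q(A, v) = A + v
l = 1068 (l = 1049 + 19 = 1068)
l - D(-1100, r(-34)) = 1068 - (-105 + 5*64) = 1068 - (-105 + 320) = 1068 - 1*215 = 1068 - 215 = 853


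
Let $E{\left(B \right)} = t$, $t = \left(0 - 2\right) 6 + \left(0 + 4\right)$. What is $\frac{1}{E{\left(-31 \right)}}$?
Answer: $- \frac{1}{8} \approx -0.125$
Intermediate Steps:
$t = -8$ ($t = \left(0 - 2\right) 6 + 4 = \left(-2\right) 6 + 4 = -12 + 4 = -8$)
$E{\left(B \right)} = -8$
$\frac{1}{E{\left(-31 \right)}} = \frac{1}{-8} = - \frac{1}{8}$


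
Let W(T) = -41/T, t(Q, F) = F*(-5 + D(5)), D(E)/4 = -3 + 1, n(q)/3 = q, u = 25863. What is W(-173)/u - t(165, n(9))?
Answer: 1570478990/4474299 ≈ 351.00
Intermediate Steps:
n(q) = 3*q
D(E) = -8 (D(E) = 4*(-3 + 1) = 4*(-2) = -8)
t(Q, F) = -13*F (t(Q, F) = F*(-5 - 8) = F*(-13) = -13*F)
W(-173)/u - t(165, n(9)) = -41/(-173)/25863 - (-13)*3*9 = -41*(-1/173)*(1/25863) - (-13)*27 = (41/173)*(1/25863) - 1*(-351) = 41/4474299 + 351 = 1570478990/4474299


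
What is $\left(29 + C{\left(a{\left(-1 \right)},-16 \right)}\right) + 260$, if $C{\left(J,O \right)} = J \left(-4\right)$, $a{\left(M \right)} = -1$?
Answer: $293$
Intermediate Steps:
$C{\left(J,O \right)} = - 4 J$
$\left(29 + C{\left(a{\left(-1 \right)},-16 \right)}\right) + 260 = \left(29 - -4\right) + 260 = \left(29 + 4\right) + 260 = 33 + 260 = 293$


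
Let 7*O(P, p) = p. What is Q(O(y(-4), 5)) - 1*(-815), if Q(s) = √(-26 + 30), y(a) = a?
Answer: 817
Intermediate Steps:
O(P, p) = p/7
Q(s) = 2 (Q(s) = √4 = 2)
Q(O(y(-4), 5)) - 1*(-815) = 2 - 1*(-815) = 2 + 815 = 817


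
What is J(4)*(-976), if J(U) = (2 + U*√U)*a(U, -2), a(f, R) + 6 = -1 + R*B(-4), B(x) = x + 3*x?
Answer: -244000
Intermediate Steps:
B(x) = 4*x
a(f, R) = -7 - 16*R (a(f, R) = -6 + (-1 + R*(4*(-4))) = -6 + (-1 + R*(-16)) = -6 + (-1 - 16*R) = -7 - 16*R)
J(U) = 50 + 25*U^(3/2) (J(U) = (2 + U*√U)*(-7 - 16*(-2)) = (2 + U^(3/2))*(-7 + 32) = (2 + U^(3/2))*25 = 50 + 25*U^(3/2))
J(4)*(-976) = (50 + 25*4^(3/2))*(-976) = (50 + 25*8)*(-976) = (50 + 200)*(-976) = 250*(-976) = -244000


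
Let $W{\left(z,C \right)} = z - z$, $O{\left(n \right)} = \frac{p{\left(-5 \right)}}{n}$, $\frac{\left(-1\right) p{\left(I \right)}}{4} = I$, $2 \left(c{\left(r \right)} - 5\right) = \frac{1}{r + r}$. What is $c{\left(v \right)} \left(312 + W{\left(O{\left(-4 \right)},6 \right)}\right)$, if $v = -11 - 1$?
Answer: $\frac{3107}{2} \approx 1553.5$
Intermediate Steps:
$v = -12$
$c{\left(r \right)} = 5 + \frac{1}{4 r}$ ($c{\left(r \right)} = 5 + \frac{1}{2 \left(r + r\right)} = 5 + \frac{1}{2 \cdot 2 r} = 5 + \frac{\frac{1}{2} \frac{1}{r}}{2} = 5 + \frac{1}{4 r}$)
$p{\left(I \right)} = - 4 I$
$O{\left(n \right)} = \frac{20}{n}$ ($O{\left(n \right)} = \frac{\left(-4\right) \left(-5\right)}{n} = \frac{20}{n}$)
$W{\left(z,C \right)} = 0$
$c{\left(v \right)} \left(312 + W{\left(O{\left(-4 \right)},6 \right)}\right) = \left(5 + \frac{1}{4 \left(-12\right)}\right) \left(312 + 0\right) = \left(5 + \frac{1}{4} \left(- \frac{1}{12}\right)\right) 312 = \left(5 - \frac{1}{48}\right) 312 = \frac{239}{48} \cdot 312 = \frac{3107}{2}$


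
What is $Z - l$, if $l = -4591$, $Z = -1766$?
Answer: $2825$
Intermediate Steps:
$Z - l = -1766 - -4591 = -1766 + 4591 = 2825$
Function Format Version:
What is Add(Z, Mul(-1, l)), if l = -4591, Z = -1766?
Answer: 2825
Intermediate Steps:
Add(Z, Mul(-1, l)) = Add(-1766, Mul(-1, -4591)) = Add(-1766, 4591) = 2825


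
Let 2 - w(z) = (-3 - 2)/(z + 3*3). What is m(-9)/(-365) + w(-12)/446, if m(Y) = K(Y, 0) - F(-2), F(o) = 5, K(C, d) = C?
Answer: 19097/488370 ≈ 0.039104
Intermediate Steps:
w(z) = 2 + 5/(9 + z) (w(z) = 2 - (-3 - 2)/(z + 3*3) = 2 - (-5)/(z + 9) = 2 - (-5)/(9 + z) = 2 + 5/(9 + z))
m(Y) = -5 + Y (m(Y) = Y - 1*5 = Y - 5 = -5 + Y)
m(-9)/(-365) + w(-12)/446 = (-5 - 9)/(-365) + ((23 + 2*(-12))/(9 - 12))/446 = -14*(-1/365) + ((23 - 24)/(-3))*(1/446) = 14/365 - ⅓*(-1)*(1/446) = 14/365 + (⅓)*(1/446) = 14/365 + 1/1338 = 19097/488370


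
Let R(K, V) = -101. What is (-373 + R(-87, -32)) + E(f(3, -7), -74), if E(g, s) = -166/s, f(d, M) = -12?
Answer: -17455/37 ≈ -471.76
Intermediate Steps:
(-373 + R(-87, -32)) + E(f(3, -7), -74) = (-373 - 101) - 166/(-74) = -474 - 166*(-1/74) = -474 + 83/37 = -17455/37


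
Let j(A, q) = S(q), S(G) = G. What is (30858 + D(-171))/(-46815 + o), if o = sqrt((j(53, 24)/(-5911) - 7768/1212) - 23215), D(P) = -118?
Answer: -1288731616086150/1962674360775977 - 15370*I*sqrt(74489631174917457)/1962674360775977 ≈ -0.65662 - 0.0021373*I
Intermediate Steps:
j(A, q) = q
o = I*sqrt(74489631174917457)/1791033 (o = sqrt((24/(-5911) - 7768/1212) - 23215) = sqrt((24*(-1/5911) - 7768*1/1212) - 23215) = sqrt((-24/5911 - 1942/303) - 23215) = sqrt(-11486434/1791033 - 23215) = sqrt(-41590317529/1791033) = I*sqrt(74489631174917457)/1791033 ≈ 152.39*I)
(30858 + D(-171))/(-46815 + o) = (30858 - 118)/(-46815 + I*sqrt(74489631174917457)/1791033) = 30740/(-46815 + I*sqrt(74489631174917457)/1791033)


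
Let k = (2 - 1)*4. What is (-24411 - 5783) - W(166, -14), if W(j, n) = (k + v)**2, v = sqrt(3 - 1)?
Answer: -30212 - 8*sqrt(2) ≈ -30223.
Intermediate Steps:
v = sqrt(2) ≈ 1.4142
k = 4 (k = 1*4 = 4)
W(j, n) = (4 + sqrt(2))**2
(-24411 - 5783) - W(166, -14) = (-24411 - 5783) - (4 + sqrt(2))**2 = -30194 - (4 + sqrt(2))**2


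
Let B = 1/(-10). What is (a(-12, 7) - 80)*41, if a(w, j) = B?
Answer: -32841/10 ≈ -3284.1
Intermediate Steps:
B = -1/10 ≈ -0.10000
a(w, j) = -1/10
(a(-12, 7) - 80)*41 = (-1/10 - 80)*41 = -801/10*41 = -32841/10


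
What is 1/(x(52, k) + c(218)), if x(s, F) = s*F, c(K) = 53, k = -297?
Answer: -1/15391 ≈ -6.4973e-5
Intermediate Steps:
x(s, F) = F*s
1/(x(52, k) + c(218)) = 1/(-297*52 + 53) = 1/(-15444 + 53) = 1/(-15391) = -1/15391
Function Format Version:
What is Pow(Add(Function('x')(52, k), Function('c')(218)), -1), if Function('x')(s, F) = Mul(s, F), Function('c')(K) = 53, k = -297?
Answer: Rational(-1, 15391) ≈ -6.4973e-5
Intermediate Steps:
Function('x')(s, F) = Mul(F, s)
Pow(Add(Function('x')(52, k), Function('c')(218)), -1) = Pow(Add(Mul(-297, 52), 53), -1) = Pow(Add(-15444, 53), -1) = Pow(-15391, -1) = Rational(-1, 15391)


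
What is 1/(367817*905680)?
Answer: 1/333124500560 ≈ 3.0019e-12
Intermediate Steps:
1/(367817*905680) = (1/367817)*(1/905680) = 1/333124500560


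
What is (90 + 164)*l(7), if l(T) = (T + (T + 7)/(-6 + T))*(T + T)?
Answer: 74676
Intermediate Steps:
l(T) = 2*T*(T + (7 + T)/(-6 + T)) (l(T) = (T + (7 + T)/(-6 + T))*(2*T) = 2*T*(T + (7 + T)/(-6 + T)))
(90 + 164)*l(7) = (90 + 164)*(2*7*(7 + 7² - 5*7)/(-6 + 7)) = 254*(2*7*(7 + 49 - 35)/1) = 254*(2*7*1*21) = 254*294 = 74676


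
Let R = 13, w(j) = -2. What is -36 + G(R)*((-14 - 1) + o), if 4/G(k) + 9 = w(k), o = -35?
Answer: -196/11 ≈ -17.818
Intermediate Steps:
G(k) = -4/11 (G(k) = 4/(-9 - 2) = 4/(-11) = 4*(-1/11) = -4/11)
-36 + G(R)*((-14 - 1) + o) = -36 - 4*((-14 - 1) - 35)/11 = -36 - 4*(-15 - 35)/11 = -36 - 4/11*(-50) = -36 + 200/11 = -196/11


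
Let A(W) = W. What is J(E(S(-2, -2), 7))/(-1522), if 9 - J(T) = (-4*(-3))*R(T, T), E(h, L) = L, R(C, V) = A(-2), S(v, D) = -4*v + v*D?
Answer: -33/1522 ≈ -0.021682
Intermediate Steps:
S(v, D) = -4*v + D*v
R(C, V) = -2
J(T) = 33 (J(T) = 9 - (-4*(-3))*(-2) = 9 - 12*(-2) = 9 - 1*(-24) = 9 + 24 = 33)
J(E(S(-2, -2), 7))/(-1522) = 33/(-1522) = 33*(-1/1522) = -33/1522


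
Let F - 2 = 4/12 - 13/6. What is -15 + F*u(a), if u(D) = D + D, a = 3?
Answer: -14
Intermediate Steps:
u(D) = 2*D
F = 1/6 (F = 2 + (4/12 - 13/6) = 2 + (4*(1/12) - 13*1/6) = 2 + (1/3 - 13/6) = 2 - 11/6 = 1/6 ≈ 0.16667)
-15 + F*u(a) = -15 + (2*3)/6 = -15 + (1/6)*6 = -15 + 1 = -14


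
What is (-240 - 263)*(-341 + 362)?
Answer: -10563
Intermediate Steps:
(-240 - 263)*(-341 + 362) = -503*21 = -10563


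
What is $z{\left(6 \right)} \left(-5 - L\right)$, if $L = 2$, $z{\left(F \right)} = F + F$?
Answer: $-84$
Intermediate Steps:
$z{\left(F \right)} = 2 F$
$z{\left(6 \right)} \left(-5 - L\right) = 2 \cdot 6 \left(-5 - 2\right) = 12 \left(-5 - 2\right) = 12 \left(-7\right) = -84$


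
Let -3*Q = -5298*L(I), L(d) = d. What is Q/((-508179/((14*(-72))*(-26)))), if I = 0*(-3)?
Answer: 0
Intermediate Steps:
I = 0
Q = 0 (Q = -(-1766)*0 = -1/3*0 = 0)
Q/((-508179/((14*(-72))*(-26)))) = 0/((-508179/((14*(-72))*(-26)))) = 0/((-508179/((-1008*(-26))))) = 0/((-508179/26208)) = 0/((-508179*1/26208)) = 0/(-24199/1248) = 0*(-1248/24199) = 0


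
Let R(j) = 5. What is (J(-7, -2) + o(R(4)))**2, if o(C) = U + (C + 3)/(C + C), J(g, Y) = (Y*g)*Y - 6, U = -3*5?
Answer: 58081/25 ≈ 2323.2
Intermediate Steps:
U = -15
J(g, Y) = -6 + g*Y**2 (J(g, Y) = g*Y**2 - 6 = -6 + g*Y**2)
o(C) = -15 + (3 + C)/(2*C) (o(C) = -15 + (C + 3)/(C + C) = -15 + (3 + C)/((2*C)) = -15 + (3 + C)*(1/(2*C)) = -15 + (3 + C)/(2*C))
(J(-7, -2) + o(R(4)))**2 = ((-6 - 7*(-2)**2) + (1/2)*(3 - 29*5)/5)**2 = ((-6 - 7*4) + (1/2)*(1/5)*(3 - 145))**2 = ((-6 - 28) + (1/2)*(1/5)*(-142))**2 = (-34 - 71/5)**2 = (-241/5)**2 = 58081/25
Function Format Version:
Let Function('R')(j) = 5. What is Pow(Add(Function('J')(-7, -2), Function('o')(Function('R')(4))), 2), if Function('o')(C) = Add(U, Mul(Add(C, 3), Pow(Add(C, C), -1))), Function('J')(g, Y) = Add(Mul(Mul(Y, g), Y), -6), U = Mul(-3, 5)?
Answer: Rational(58081, 25) ≈ 2323.2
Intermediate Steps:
U = -15
Function('J')(g, Y) = Add(-6, Mul(g, Pow(Y, 2))) (Function('J')(g, Y) = Add(Mul(g, Pow(Y, 2)), -6) = Add(-6, Mul(g, Pow(Y, 2))))
Function('o')(C) = Add(-15, Mul(Rational(1, 2), Pow(C, -1), Add(3, C))) (Function('o')(C) = Add(-15, Mul(Add(C, 3), Pow(Add(C, C), -1))) = Add(-15, Mul(Add(3, C), Pow(Mul(2, C), -1))) = Add(-15, Mul(Add(3, C), Mul(Rational(1, 2), Pow(C, -1)))) = Add(-15, Mul(Rational(1, 2), Pow(C, -1), Add(3, C))))
Pow(Add(Function('J')(-7, -2), Function('o')(Function('R')(4))), 2) = Pow(Add(Add(-6, Mul(-7, Pow(-2, 2))), Mul(Rational(1, 2), Pow(5, -1), Add(3, Mul(-29, 5)))), 2) = Pow(Add(Add(-6, Mul(-7, 4)), Mul(Rational(1, 2), Rational(1, 5), Add(3, -145))), 2) = Pow(Add(Add(-6, -28), Mul(Rational(1, 2), Rational(1, 5), -142)), 2) = Pow(Add(-34, Rational(-71, 5)), 2) = Pow(Rational(-241, 5), 2) = Rational(58081, 25)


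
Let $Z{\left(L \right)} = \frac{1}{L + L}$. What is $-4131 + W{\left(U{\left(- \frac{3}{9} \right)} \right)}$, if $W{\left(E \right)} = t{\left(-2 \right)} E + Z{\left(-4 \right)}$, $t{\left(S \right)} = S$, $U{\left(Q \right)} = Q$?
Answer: $- \frac{99131}{24} \approx -4130.5$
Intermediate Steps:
$Z{\left(L \right)} = \frac{1}{2 L}$
$W{\left(E \right)} = - \frac{1}{8} - 2 E$ ($W{\left(E \right)} = - 2 E + \frac{1}{2 \left(-4\right)} = - 2 E + \frac{1}{2} \left(- \frac{1}{4}\right) = - 2 E - \frac{1}{8} = - \frac{1}{8} - 2 E$)
$-4131 + W{\left(U{\left(- \frac{3}{9} \right)} \right)} = -4131 - \left(\frac{1}{8} + 2 \left(- \frac{3}{9}\right)\right) = -4131 - \left(\frac{1}{8} + 2 \left(\left(-3\right) \frac{1}{9}\right)\right) = -4131 - - \frac{13}{24} = -4131 + \left(- \frac{1}{8} + \frac{2}{3}\right) = -4131 + \frac{13}{24} = - \frac{99131}{24}$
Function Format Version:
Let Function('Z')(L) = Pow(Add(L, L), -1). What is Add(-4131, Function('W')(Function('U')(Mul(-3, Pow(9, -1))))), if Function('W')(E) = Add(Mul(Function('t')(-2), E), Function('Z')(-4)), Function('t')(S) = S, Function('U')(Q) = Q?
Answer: Rational(-99131, 24) ≈ -4130.5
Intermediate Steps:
Function('Z')(L) = Mul(Rational(1, 2), Pow(L, -1)) (Function('Z')(L) = Pow(Mul(2, L), -1) = Mul(Rational(1, 2), Pow(L, -1)))
Function('W')(E) = Add(Rational(-1, 8), Mul(-2, E)) (Function('W')(E) = Add(Mul(-2, E), Mul(Rational(1, 2), Pow(-4, -1))) = Add(Mul(-2, E), Mul(Rational(1, 2), Rational(-1, 4))) = Add(Mul(-2, E), Rational(-1, 8)) = Add(Rational(-1, 8), Mul(-2, E)))
Add(-4131, Function('W')(Function('U')(Mul(-3, Pow(9, -1))))) = Add(-4131, Add(Rational(-1, 8), Mul(-2, Mul(-3, Pow(9, -1))))) = Add(-4131, Add(Rational(-1, 8), Mul(-2, Mul(-3, Rational(1, 9))))) = Add(-4131, Add(Rational(-1, 8), Mul(-2, Rational(-1, 3)))) = Add(-4131, Add(Rational(-1, 8), Rational(2, 3))) = Add(-4131, Rational(13, 24)) = Rational(-99131, 24)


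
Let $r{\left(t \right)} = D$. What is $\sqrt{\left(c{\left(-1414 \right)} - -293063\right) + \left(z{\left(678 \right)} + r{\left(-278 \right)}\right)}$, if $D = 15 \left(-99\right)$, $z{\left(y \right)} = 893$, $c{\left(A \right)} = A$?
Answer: $\sqrt{291057} \approx 539.5$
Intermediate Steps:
$D = -1485$
$r{\left(t \right)} = -1485$
$\sqrt{\left(c{\left(-1414 \right)} - -293063\right) + \left(z{\left(678 \right)} + r{\left(-278 \right)}\right)} = \sqrt{\left(-1414 - -293063\right) + \left(893 - 1485\right)} = \sqrt{\left(-1414 + 293063\right) - 592} = \sqrt{291649 - 592} = \sqrt{291057}$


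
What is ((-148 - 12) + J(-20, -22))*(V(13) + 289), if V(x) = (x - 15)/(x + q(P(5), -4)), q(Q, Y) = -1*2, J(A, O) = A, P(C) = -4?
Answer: -571860/11 ≈ -51987.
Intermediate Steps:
q(Q, Y) = -2
V(x) = (-15 + x)/(-2 + x) (V(x) = (x - 15)/(x - 2) = (-15 + x)/(-2 + x))
((-148 - 12) + J(-20, -22))*(V(13) + 289) = ((-148 - 12) - 20)*((-15 + 13)/(-2 + 13) + 289) = (-160 - 20)*(-2/11 + 289) = -180*((1/11)*(-2) + 289) = -180*(-2/11 + 289) = -180*3177/11 = -571860/11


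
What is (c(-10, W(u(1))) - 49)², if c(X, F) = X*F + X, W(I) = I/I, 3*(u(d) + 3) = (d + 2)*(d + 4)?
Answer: 4761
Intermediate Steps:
u(d) = -3 + (2 + d)*(4 + d)/3 (u(d) = -3 + ((d + 2)*(d + 4))/3 = -3 + ((2 + d)*(4 + d))/3 = -3 + (2 + d)*(4 + d)/3)
W(I) = 1
c(X, F) = X + F*X (c(X, F) = F*X + X = X + F*X)
(c(-10, W(u(1))) - 49)² = (-10*(1 + 1) - 49)² = (-10*2 - 49)² = (-20 - 49)² = (-69)² = 4761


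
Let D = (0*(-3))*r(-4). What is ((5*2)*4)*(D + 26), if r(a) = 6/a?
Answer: 1040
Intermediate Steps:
D = 0 (D = (0*(-3))*(6/(-4)) = 0*(6*(-¼)) = 0*(-3/2) = 0)
((5*2)*4)*(D + 26) = ((5*2)*4)*(0 + 26) = (10*4)*26 = 40*26 = 1040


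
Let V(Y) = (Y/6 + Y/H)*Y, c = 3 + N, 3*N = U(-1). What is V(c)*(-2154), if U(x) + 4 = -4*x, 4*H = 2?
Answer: -42003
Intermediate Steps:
H = ½ (H = (¼)*2 = ½ ≈ 0.50000)
U(x) = -4 - 4*x
N = 0 (N = (-4 - 4*(-1))/3 = (-4 + 4)/3 = (⅓)*0 = 0)
c = 3 (c = 3 + 0 = 3)
V(Y) = 13*Y²/6 (V(Y) = (Y/6 + Y/(½))*Y = (Y*(⅙) + Y*2)*Y = (Y/6 + 2*Y)*Y = (13*Y/6)*Y = 13*Y²/6)
V(c)*(-2154) = ((13/6)*3²)*(-2154) = ((13/6)*9)*(-2154) = (39/2)*(-2154) = -42003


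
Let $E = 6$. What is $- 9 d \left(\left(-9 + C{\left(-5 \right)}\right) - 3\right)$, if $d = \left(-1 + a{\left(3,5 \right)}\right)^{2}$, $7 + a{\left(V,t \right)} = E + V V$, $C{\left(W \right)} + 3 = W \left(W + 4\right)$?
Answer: $4410$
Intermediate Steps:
$C{\left(W \right)} = -3 + W \left(4 + W\right)$ ($C{\left(W \right)} = -3 + W \left(W + 4\right) = -3 + W \left(4 + W\right)$)
$a{\left(V,t \right)} = -1 + V^{2}$ ($a{\left(V,t \right)} = -7 + \left(6 + V V\right) = -7 + \left(6 + V^{2}\right) = -1 + V^{2}$)
$d = 49$ ($d = \left(-1 - \left(1 - 3^{2}\right)\right)^{2} = \left(-1 + \left(-1 + 9\right)\right)^{2} = \left(-1 + 8\right)^{2} = 7^{2} = 49$)
$- 9 d \left(\left(-9 + C{\left(-5 \right)}\right) - 3\right) = \left(-9\right) 49 \left(\left(-9 + \left(-3 + \left(-5\right)^{2} + 4 \left(-5\right)\right)\right) - 3\right) = - 441 \left(\left(-9 - -2\right) - 3\right) = - 441 \left(\left(-9 + 2\right) - 3\right) = - 441 \left(-7 - 3\right) = \left(-441\right) \left(-10\right) = 4410$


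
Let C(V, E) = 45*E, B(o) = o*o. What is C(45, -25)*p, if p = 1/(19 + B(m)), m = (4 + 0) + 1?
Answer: -1125/44 ≈ -25.568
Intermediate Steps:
m = 5 (m = 4 + 1 = 5)
B(o) = o**2
p = 1/44 (p = 1/(19 + 5**2) = 1/(19 + 25) = 1/44 ≈ 0.022727)
C(45, -25)*p = (45*(-25))*(1/44) = -1125*1/44 = -1125/44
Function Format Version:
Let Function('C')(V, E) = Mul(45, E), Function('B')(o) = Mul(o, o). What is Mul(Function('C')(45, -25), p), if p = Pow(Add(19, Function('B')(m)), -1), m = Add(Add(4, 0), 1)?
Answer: Rational(-1125, 44) ≈ -25.568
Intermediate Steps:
m = 5 (m = Add(4, 1) = 5)
Function('B')(o) = Pow(o, 2)
p = Rational(1, 44) (p = Pow(Add(19, Pow(5, 2)), -1) = Pow(Add(19, 25), -1) = Pow(44, -1) = Rational(1, 44) ≈ 0.022727)
Mul(Function('C')(45, -25), p) = Mul(Mul(45, -25), Rational(1, 44)) = Mul(-1125, Rational(1, 44)) = Rational(-1125, 44)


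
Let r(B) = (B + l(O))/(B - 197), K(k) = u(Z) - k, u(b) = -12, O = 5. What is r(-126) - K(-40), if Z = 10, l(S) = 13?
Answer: -8931/323 ≈ -27.650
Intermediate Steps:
K(k) = -12 - k
r(B) = (13 + B)/(-197 + B) (r(B) = (B + 13)/(B - 197) = (13 + B)/(-197 + B))
r(-126) - K(-40) = (13 - 126)/(-197 - 126) - (-12 - 1*(-40)) = -113/(-323) - (-12 + 40) = -1/323*(-113) - 1*28 = 113/323 - 28 = -8931/323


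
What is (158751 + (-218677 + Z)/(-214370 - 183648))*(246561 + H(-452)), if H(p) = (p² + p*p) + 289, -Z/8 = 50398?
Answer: 20708008272042291/199009 ≈ 1.0406e+11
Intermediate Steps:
Z = -403184 (Z = -8*50398 = -403184)
H(p) = 289 + 2*p² (H(p) = (p² + p²) + 289 = 2*p² + 289 = 289 + 2*p²)
(158751 + (-218677 + Z)/(-214370 - 183648))*(246561 + H(-452)) = (158751 + (-218677 - 403184)/(-214370 - 183648))*(246561 + (289 + 2*(-452)²)) = (158751 - 621861/(-398018))*(246561 + (289 + 2*204304)) = (158751 - 621861*(-1/398018))*(246561 + (289 + 408608)) = (158751 + 621861/398018)*(246561 + 408897) = (63186377379/398018)*655458 = 20708008272042291/199009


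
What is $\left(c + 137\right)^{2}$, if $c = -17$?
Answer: $14400$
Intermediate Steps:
$\left(c + 137\right)^{2} = \left(-17 + 137\right)^{2} = 120^{2} = 14400$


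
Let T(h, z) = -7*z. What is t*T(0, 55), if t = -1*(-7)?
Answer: -2695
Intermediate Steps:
t = 7
t*T(0, 55) = 7*(-7*55) = 7*(-385) = -2695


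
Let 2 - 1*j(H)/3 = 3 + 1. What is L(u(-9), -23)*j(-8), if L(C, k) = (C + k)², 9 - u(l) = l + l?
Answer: -96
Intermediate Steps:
u(l) = 9 - 2*l (u(l) = 9 - (l + l) = 9 - 2*l)
j(H) = -6 (j(H) = 6 - 3*(3 + 1) = 6 - 3*4 = 6 - 12 = -6)
L(u(-9), -23)*j(-8) = ((9 - 2*(-9)) - 23)²*(-6) = ((9 + 18) - 23)²*(-6) = (27 - 23)²*(-6) = 4²*(-6) = 16*(-6) = -96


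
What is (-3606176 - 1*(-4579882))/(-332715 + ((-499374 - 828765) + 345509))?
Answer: -973706/1315345 ≈ -0.74027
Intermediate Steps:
(-3606176 - 1*(-4579882))/(-332715 + ((-499374 - 828765) + 345509)) = (-3606176 + 4579882)/(-332715 + (-1328139 + 345509)) = 973706/(-332715 - 982630) = 973706/(-1315345) = 973706*(-1/1315345) = -973706/1315345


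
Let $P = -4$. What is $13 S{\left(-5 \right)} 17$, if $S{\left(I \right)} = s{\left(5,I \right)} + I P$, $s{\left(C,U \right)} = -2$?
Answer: $3978$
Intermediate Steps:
$S{\left(I \right)} = -2 - 4 I$ ($S{\left(I \right)} = -2 + I \left(-4\right) = -2 - 4 I$)
$13 S{\left(-5 \right)} 17 = 13 \left(-2 - -20\right) 17 = 13 \left(-2 + 20\right) 17 = 13 \cdot 18 \cdot 17 = 234 \cdot 17 = 3978$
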